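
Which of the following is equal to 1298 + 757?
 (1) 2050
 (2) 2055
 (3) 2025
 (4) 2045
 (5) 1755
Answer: 2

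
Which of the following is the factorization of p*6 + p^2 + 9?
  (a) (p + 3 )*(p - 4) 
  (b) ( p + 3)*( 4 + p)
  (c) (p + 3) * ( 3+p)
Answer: c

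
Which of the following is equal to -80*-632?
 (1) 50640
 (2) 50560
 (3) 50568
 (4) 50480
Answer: 2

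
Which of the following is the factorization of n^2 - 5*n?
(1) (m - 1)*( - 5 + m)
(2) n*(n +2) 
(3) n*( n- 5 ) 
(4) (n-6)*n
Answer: 3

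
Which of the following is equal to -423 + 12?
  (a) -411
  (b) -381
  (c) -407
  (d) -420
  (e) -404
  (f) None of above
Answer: a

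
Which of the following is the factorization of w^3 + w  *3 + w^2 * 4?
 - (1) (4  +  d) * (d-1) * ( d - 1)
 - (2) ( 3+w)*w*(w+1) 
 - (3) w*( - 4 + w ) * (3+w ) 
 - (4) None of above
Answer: 2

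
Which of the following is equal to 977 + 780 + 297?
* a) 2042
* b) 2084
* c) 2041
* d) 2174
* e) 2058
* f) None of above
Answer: f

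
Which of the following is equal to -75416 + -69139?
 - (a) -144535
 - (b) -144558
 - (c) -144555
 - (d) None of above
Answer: c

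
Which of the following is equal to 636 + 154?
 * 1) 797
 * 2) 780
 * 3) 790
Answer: 3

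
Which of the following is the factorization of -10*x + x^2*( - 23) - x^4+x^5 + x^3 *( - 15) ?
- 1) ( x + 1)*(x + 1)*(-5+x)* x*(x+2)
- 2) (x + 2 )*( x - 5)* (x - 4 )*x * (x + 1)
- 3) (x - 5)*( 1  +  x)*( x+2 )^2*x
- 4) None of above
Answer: 1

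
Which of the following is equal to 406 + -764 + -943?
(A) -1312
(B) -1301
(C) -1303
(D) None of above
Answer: B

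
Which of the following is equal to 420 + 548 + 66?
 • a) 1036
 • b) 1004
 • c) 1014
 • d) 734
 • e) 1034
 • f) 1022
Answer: e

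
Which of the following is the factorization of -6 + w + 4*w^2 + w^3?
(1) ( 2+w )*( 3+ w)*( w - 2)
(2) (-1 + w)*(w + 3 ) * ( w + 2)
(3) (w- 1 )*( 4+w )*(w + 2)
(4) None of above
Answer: 2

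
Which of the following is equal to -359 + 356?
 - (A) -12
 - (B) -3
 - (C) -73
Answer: B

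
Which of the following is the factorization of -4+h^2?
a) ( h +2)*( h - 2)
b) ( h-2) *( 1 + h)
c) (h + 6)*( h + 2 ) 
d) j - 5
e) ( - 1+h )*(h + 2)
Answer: a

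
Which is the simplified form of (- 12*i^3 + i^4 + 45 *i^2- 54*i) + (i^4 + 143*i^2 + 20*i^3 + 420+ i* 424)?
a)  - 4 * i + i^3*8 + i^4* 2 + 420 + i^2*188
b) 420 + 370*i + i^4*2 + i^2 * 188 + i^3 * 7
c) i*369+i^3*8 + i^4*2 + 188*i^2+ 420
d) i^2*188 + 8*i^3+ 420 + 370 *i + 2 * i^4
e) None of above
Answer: d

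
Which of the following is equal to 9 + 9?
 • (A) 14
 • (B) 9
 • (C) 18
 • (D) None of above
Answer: C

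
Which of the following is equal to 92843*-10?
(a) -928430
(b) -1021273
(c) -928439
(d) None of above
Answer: a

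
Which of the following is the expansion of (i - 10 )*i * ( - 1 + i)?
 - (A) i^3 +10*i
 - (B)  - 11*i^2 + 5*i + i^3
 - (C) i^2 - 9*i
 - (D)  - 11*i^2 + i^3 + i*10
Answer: D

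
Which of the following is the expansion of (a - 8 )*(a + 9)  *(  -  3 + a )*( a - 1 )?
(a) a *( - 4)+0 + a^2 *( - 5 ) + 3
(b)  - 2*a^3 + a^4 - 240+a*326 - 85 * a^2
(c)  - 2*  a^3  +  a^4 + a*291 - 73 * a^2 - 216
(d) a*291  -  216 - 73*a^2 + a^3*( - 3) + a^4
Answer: d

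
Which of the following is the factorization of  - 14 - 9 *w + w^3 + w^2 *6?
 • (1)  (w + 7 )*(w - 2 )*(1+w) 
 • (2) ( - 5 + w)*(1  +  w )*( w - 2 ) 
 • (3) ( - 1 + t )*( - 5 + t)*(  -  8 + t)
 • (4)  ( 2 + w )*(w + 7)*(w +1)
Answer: 1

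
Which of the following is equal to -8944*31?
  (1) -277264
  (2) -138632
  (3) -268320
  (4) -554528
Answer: 1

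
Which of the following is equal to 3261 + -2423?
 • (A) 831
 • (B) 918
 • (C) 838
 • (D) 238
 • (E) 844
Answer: C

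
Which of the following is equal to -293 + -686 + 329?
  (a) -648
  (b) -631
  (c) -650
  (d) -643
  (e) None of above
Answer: c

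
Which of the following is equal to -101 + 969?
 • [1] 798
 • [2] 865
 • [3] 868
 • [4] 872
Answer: 3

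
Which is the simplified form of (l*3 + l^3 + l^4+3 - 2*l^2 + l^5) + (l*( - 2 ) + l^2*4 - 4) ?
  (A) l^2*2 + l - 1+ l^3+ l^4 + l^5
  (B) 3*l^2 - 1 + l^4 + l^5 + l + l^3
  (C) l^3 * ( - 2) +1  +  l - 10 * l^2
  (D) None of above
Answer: A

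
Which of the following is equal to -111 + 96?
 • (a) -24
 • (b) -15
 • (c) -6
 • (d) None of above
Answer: b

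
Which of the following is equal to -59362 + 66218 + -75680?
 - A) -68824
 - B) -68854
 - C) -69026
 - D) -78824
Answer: A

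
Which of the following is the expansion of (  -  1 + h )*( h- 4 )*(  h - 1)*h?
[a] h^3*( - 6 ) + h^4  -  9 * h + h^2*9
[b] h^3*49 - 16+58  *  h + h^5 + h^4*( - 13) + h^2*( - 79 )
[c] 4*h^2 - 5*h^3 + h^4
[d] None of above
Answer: d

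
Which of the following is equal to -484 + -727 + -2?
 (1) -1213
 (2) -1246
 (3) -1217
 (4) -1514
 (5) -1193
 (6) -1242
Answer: 1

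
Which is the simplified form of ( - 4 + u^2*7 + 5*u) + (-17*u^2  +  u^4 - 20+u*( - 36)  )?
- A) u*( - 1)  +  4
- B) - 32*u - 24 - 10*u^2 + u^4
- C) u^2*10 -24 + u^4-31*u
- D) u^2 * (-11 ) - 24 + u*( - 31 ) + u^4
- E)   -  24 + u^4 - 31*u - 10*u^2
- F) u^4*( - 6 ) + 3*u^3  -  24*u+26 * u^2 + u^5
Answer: E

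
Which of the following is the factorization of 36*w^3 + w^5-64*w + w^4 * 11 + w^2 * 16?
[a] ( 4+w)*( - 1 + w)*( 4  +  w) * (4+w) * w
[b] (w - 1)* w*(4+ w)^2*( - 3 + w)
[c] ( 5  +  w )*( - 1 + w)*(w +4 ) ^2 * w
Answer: a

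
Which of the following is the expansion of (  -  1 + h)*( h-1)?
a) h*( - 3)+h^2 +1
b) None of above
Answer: b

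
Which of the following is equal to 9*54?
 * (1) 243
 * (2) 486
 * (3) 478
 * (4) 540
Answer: 2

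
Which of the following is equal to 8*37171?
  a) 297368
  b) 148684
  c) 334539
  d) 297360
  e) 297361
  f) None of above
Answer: a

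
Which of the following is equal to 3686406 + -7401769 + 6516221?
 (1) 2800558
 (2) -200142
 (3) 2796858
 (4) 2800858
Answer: 4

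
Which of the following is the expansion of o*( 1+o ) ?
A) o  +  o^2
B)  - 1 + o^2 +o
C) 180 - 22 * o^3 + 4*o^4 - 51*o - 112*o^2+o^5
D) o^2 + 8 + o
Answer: A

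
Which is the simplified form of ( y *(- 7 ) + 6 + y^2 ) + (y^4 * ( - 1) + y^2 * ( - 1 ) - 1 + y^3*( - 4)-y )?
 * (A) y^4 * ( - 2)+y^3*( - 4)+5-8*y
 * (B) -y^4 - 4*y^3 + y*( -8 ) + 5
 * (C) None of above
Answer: B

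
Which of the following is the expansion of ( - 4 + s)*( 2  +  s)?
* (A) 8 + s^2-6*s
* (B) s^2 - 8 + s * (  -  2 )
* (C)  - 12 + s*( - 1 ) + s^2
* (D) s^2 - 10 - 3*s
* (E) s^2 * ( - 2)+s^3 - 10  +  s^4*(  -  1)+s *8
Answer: B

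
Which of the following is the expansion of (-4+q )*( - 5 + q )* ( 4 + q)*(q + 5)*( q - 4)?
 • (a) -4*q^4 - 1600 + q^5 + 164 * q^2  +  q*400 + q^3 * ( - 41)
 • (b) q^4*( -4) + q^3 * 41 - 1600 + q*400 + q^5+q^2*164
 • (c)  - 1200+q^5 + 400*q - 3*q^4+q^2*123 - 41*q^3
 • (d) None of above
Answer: a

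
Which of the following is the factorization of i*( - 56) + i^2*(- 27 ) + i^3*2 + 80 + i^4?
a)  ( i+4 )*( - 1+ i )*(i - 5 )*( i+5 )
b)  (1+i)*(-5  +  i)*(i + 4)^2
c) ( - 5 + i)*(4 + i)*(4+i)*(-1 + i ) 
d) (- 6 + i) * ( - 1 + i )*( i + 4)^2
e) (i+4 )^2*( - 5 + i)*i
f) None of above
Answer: c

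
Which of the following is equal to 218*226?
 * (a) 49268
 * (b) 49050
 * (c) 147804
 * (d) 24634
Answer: a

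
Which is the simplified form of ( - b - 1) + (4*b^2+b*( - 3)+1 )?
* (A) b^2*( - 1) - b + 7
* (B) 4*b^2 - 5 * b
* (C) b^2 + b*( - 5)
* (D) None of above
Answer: D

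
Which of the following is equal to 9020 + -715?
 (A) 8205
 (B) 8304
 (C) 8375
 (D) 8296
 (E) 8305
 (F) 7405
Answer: E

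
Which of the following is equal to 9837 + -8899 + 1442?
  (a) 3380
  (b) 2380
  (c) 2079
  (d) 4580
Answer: b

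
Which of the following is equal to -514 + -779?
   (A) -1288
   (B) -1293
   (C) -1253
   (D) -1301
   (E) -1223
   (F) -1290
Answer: B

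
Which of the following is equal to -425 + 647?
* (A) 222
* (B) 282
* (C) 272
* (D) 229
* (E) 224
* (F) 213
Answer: A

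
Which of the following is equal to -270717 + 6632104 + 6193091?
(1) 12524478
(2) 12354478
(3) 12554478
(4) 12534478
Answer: 3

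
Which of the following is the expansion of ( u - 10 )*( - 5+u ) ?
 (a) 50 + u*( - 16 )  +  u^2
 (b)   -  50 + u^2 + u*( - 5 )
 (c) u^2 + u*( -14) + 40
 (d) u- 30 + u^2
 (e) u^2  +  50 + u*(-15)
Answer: e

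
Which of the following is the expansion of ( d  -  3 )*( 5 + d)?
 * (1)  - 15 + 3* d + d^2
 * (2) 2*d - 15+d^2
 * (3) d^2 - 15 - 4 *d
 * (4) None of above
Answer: 2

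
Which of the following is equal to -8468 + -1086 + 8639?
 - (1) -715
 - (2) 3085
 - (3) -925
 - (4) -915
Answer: 4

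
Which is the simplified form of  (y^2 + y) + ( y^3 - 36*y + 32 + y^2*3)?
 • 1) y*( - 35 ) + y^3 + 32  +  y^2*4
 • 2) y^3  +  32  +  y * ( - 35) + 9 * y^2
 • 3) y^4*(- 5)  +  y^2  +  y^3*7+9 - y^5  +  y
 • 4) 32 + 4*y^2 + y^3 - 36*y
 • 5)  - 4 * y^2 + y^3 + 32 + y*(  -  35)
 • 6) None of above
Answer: 1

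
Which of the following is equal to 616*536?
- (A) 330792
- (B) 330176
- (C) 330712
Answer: B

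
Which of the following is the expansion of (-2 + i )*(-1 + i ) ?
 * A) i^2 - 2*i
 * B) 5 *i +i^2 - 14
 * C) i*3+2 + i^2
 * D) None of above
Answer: D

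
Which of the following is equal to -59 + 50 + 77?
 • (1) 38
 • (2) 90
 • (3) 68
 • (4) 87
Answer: 3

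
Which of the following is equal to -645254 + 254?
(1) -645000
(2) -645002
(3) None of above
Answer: 1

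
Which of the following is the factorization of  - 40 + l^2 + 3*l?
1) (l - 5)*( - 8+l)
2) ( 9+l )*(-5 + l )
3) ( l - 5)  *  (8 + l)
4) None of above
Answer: 3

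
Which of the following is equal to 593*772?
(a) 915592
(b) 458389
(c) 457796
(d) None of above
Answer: c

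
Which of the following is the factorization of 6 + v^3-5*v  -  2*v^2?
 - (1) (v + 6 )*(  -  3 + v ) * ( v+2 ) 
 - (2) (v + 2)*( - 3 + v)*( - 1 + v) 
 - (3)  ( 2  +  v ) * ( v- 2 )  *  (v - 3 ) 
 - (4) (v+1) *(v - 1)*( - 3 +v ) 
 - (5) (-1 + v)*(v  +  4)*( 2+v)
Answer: 2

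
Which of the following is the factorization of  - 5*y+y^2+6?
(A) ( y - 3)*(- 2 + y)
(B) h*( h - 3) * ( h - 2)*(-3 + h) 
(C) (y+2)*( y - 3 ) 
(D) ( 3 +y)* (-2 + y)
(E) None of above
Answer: A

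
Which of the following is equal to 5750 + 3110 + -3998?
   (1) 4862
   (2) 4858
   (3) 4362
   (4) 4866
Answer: 1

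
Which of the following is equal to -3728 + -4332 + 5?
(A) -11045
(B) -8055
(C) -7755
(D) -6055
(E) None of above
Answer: B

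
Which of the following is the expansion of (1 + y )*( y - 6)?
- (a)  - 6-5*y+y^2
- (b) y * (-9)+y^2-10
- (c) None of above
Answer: a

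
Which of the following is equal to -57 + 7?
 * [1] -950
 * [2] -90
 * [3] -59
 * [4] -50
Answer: 4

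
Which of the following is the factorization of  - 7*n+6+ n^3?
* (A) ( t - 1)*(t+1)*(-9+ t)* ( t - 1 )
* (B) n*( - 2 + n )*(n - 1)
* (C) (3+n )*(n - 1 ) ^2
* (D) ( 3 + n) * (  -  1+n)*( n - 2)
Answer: D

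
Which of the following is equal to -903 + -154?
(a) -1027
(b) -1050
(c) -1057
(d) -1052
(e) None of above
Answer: c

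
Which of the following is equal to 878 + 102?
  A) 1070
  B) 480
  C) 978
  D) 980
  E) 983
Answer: D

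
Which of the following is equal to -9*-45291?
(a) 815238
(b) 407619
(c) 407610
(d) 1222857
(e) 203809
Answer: b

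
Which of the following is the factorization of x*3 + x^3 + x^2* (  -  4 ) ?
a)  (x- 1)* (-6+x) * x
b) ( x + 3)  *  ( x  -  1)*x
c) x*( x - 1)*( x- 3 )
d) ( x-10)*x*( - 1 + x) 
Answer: c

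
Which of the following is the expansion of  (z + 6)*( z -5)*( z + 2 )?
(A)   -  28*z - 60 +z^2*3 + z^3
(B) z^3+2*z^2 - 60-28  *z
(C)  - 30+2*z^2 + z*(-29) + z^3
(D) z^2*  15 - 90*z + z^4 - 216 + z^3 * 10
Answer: A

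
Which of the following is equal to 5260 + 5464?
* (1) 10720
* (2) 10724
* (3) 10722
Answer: 2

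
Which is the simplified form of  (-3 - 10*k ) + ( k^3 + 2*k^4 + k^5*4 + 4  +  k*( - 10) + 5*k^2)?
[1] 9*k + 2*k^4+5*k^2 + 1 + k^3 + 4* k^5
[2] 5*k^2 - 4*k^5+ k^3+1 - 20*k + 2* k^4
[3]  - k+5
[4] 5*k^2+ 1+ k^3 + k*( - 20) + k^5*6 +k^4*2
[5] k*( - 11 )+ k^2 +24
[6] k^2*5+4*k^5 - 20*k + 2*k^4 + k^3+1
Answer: 6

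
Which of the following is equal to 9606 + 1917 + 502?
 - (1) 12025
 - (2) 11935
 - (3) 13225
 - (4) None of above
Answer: 1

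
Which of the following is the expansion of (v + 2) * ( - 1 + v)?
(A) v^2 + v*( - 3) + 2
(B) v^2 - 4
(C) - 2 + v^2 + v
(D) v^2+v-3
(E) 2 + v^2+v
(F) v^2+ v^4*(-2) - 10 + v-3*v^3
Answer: C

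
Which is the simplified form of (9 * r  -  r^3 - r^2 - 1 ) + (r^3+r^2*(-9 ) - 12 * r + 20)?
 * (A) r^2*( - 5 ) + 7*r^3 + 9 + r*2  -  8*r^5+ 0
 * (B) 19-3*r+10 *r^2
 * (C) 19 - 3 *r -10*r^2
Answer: C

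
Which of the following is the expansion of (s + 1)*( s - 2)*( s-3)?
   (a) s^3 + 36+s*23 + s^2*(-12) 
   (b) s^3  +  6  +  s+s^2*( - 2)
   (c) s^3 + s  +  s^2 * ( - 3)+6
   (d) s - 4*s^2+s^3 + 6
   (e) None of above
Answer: d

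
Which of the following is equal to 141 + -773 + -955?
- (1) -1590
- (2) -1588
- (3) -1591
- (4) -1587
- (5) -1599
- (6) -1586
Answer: 4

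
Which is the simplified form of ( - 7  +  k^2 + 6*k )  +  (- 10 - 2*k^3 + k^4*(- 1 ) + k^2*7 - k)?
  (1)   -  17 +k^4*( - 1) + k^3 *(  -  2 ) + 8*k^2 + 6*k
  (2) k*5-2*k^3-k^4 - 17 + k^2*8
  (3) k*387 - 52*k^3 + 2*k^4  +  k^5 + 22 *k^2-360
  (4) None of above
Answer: 2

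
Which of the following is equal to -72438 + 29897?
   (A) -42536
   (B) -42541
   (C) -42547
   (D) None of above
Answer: B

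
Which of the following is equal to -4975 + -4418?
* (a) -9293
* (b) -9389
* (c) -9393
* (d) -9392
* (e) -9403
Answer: c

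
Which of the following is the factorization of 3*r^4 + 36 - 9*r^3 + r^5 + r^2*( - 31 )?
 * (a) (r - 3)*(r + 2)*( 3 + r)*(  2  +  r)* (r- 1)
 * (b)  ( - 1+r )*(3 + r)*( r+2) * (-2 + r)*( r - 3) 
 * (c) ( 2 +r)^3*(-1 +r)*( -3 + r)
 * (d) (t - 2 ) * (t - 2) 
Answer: a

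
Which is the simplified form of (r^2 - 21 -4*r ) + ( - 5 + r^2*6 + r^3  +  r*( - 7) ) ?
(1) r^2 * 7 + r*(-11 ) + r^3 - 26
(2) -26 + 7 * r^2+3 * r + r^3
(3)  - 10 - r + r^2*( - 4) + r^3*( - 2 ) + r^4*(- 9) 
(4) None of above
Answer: 1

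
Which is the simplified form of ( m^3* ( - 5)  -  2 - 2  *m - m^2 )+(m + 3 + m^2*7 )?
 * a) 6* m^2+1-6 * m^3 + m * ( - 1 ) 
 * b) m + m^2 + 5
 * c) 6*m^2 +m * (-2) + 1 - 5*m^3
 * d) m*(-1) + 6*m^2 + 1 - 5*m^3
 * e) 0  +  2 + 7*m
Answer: d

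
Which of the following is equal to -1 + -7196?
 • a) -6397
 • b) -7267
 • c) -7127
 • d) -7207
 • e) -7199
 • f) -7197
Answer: f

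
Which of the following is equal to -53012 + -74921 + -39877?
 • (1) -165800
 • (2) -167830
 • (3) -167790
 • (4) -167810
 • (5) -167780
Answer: 4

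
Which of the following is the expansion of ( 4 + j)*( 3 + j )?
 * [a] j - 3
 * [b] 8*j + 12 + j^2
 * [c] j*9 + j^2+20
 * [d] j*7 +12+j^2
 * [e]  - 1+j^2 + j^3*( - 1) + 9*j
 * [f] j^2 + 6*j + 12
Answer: d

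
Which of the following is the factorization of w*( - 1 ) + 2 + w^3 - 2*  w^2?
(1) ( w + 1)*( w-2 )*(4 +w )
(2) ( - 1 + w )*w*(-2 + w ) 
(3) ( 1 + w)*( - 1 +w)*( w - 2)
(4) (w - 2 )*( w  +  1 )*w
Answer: 3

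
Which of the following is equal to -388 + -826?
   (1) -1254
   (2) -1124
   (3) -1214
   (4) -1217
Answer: 3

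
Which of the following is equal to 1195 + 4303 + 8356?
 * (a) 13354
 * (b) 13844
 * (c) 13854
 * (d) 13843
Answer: c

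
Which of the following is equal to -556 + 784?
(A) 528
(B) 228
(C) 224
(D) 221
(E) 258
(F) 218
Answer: B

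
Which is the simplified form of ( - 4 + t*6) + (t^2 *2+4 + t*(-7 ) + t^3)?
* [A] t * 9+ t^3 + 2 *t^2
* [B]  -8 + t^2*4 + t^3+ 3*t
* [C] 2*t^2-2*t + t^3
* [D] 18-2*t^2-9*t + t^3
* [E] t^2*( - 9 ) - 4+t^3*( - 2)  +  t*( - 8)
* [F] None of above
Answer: F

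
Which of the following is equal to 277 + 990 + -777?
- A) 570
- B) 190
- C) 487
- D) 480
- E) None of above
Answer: E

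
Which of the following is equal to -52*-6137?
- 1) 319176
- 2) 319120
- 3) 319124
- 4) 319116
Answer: 3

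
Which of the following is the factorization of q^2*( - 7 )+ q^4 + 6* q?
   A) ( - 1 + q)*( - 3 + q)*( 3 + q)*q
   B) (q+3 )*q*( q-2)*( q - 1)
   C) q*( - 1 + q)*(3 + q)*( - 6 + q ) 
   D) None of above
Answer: B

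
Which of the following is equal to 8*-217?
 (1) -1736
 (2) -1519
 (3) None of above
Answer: 1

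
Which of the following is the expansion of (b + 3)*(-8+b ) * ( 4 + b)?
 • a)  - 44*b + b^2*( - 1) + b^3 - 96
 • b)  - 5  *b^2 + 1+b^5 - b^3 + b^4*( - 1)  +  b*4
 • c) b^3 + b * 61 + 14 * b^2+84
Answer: a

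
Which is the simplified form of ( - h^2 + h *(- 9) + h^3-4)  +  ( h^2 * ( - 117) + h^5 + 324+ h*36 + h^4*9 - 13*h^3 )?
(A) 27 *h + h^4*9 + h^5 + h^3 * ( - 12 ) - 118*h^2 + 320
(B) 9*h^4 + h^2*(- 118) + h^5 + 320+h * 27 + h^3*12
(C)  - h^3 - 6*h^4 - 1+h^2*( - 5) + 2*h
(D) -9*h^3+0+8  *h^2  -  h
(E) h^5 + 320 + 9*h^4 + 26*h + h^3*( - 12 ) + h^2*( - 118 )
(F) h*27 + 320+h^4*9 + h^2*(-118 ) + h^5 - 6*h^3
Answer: A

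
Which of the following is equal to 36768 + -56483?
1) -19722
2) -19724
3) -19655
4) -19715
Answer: 4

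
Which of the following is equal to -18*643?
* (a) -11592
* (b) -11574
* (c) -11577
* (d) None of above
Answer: b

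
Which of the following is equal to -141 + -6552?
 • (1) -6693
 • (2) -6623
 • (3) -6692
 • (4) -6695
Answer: 1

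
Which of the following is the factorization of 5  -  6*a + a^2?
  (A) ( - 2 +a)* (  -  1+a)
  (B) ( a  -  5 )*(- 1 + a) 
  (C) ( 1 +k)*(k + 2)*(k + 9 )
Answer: B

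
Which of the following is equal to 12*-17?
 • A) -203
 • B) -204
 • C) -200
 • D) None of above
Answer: B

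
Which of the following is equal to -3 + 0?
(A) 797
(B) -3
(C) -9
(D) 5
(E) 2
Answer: B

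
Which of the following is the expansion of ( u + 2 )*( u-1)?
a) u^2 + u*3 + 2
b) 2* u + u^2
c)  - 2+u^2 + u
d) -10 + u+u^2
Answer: c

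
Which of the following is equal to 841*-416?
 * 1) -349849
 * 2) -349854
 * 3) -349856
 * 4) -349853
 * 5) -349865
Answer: 3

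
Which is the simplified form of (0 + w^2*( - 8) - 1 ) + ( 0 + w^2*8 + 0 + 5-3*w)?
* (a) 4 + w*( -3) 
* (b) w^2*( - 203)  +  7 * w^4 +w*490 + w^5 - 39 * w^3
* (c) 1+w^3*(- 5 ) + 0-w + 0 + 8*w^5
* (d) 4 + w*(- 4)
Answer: a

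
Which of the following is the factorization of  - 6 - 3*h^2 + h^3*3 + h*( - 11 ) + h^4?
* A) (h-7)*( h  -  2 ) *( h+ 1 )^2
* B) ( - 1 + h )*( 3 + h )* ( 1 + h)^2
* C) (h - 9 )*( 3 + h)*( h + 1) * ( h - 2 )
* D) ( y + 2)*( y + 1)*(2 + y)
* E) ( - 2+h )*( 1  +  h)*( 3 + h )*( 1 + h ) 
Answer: E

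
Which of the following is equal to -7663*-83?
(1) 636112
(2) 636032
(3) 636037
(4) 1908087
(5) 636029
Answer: 5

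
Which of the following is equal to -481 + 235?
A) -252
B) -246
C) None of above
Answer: B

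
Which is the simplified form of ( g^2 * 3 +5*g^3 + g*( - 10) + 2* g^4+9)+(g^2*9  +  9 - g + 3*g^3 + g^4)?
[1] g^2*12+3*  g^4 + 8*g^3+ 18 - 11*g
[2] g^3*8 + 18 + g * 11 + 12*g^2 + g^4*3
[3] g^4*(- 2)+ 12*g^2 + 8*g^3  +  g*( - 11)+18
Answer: 1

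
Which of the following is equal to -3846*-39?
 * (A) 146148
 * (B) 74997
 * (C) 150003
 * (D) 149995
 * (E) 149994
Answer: E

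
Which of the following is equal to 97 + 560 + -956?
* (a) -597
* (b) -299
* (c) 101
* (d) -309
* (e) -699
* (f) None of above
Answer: b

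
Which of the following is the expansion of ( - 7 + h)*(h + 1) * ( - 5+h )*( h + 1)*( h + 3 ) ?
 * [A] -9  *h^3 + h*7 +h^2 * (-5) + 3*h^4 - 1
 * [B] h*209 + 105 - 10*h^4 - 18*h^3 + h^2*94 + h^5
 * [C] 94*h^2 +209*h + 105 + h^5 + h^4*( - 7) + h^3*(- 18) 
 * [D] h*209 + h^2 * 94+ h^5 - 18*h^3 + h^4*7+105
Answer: C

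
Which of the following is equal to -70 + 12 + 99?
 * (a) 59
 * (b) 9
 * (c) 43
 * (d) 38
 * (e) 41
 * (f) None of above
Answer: e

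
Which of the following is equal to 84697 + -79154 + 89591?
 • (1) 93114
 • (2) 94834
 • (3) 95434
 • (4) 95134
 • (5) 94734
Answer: 4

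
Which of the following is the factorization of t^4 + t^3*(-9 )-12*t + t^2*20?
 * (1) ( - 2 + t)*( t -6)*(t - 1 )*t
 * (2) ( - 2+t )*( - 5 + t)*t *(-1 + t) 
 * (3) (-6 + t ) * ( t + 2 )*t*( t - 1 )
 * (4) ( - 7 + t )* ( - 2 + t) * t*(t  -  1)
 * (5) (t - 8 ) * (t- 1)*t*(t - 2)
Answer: 1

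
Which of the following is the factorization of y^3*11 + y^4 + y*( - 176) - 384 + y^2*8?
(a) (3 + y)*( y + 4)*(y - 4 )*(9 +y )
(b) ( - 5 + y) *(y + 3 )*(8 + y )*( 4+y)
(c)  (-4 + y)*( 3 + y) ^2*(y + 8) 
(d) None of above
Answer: d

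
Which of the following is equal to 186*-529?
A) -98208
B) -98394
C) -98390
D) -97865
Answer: B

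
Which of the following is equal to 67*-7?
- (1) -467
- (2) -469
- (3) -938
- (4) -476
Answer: 2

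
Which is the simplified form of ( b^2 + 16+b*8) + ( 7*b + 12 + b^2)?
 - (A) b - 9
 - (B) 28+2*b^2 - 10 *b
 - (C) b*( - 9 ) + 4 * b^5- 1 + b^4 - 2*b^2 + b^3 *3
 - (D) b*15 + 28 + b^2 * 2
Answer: D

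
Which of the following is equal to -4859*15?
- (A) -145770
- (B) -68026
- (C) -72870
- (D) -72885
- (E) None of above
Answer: D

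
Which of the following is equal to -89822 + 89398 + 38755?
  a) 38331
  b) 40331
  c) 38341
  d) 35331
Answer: a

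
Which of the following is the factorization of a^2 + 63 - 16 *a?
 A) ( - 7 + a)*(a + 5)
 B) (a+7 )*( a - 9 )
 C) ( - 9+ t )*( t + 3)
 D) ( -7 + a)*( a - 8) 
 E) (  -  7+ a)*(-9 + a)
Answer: E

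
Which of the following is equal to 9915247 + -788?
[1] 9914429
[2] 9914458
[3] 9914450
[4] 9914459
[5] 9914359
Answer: 4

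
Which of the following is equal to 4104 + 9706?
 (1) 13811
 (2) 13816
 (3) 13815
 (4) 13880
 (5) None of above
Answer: 5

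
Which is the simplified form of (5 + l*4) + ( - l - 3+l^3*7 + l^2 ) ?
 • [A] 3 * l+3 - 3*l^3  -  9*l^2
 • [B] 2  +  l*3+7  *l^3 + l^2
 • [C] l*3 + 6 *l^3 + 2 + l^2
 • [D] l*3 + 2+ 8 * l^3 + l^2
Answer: B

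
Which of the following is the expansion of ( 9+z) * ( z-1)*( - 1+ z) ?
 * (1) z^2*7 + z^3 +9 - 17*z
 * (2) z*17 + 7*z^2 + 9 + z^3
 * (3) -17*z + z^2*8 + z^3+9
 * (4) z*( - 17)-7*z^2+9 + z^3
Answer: 1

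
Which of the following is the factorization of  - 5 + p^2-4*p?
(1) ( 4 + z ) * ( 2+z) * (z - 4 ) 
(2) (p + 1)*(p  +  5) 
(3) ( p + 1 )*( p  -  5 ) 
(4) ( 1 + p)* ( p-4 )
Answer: 3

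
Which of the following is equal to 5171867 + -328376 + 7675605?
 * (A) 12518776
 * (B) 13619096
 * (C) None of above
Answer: C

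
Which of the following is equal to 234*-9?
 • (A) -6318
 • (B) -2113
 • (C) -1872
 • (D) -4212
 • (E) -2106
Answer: E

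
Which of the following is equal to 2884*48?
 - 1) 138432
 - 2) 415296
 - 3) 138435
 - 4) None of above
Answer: 1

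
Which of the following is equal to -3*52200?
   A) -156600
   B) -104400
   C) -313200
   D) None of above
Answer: A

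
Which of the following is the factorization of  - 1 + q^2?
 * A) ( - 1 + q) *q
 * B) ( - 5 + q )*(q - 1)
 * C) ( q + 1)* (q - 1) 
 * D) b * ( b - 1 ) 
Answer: C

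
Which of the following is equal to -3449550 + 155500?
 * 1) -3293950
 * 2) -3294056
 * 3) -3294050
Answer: 3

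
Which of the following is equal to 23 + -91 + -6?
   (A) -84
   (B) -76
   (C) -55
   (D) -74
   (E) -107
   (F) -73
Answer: D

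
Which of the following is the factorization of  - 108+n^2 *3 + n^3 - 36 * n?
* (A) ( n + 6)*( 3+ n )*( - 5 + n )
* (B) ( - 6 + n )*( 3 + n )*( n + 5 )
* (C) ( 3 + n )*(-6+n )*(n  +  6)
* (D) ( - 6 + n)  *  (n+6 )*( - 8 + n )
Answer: C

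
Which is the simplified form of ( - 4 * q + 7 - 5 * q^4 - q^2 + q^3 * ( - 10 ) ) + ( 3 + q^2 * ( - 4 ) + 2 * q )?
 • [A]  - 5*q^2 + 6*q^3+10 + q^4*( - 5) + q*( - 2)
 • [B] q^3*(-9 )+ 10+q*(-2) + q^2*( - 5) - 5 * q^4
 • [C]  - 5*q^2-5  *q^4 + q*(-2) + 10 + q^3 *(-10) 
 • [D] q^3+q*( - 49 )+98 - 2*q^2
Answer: C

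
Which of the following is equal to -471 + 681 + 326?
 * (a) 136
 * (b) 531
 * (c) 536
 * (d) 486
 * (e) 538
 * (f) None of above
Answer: c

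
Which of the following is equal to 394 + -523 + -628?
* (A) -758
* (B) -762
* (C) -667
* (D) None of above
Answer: D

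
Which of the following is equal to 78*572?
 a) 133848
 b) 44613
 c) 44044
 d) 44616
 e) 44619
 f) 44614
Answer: d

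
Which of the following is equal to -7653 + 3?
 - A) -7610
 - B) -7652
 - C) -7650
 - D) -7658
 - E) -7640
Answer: C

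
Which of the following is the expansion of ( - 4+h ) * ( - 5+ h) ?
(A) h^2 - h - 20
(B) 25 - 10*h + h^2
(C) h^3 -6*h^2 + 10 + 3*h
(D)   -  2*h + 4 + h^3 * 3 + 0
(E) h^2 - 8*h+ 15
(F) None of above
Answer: F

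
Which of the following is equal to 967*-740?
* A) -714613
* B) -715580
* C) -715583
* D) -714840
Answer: B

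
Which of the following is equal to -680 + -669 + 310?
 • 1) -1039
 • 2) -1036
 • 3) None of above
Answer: 1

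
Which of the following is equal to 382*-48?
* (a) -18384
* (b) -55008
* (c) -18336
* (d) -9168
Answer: c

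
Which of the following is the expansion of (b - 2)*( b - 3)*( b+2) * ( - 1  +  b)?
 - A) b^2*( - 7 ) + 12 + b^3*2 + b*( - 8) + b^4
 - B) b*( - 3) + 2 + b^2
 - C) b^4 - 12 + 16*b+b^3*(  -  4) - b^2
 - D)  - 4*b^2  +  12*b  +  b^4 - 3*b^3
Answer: C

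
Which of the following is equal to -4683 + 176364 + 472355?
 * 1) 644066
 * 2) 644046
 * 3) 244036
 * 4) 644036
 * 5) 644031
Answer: 4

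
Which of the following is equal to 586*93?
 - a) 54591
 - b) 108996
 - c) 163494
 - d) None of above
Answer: d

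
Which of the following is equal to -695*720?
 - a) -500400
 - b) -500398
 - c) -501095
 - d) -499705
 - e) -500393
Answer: a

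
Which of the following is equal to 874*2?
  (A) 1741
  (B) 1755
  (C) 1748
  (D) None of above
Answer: C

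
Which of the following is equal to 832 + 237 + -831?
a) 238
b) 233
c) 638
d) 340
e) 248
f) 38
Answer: a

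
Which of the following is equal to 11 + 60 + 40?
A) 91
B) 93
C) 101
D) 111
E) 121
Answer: D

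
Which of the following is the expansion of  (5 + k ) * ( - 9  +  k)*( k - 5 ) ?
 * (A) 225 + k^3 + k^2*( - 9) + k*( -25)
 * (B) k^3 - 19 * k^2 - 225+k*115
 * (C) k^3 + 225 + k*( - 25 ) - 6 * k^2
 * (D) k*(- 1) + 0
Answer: A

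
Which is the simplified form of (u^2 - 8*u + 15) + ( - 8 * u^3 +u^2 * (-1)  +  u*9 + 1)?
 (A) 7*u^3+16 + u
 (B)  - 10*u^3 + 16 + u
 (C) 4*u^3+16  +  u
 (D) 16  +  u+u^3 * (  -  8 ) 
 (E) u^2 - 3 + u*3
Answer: D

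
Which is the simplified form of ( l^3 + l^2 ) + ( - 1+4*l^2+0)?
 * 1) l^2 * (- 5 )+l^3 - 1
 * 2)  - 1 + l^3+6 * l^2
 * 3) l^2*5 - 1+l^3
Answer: 3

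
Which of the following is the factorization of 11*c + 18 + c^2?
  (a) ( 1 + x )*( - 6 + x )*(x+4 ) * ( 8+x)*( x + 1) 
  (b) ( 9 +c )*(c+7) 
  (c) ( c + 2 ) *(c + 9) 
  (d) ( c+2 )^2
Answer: c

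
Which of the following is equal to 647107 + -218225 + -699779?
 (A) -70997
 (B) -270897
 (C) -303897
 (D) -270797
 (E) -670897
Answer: B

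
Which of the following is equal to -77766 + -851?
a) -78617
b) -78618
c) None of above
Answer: a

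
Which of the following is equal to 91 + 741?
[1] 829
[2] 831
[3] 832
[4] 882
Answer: 3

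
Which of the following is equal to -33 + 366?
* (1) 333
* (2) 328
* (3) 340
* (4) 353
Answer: 1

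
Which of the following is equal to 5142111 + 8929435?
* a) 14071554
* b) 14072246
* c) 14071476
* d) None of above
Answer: d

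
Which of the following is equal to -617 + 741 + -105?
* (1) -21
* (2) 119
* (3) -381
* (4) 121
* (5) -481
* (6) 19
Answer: 6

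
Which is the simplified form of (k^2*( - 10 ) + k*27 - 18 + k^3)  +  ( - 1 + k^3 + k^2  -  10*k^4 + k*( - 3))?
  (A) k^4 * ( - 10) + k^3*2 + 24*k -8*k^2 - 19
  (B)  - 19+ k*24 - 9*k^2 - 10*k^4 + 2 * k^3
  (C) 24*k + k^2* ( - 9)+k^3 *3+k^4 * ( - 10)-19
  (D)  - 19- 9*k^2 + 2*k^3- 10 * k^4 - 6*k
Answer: B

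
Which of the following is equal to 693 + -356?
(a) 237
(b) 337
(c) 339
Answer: b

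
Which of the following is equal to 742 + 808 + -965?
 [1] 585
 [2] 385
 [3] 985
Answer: 1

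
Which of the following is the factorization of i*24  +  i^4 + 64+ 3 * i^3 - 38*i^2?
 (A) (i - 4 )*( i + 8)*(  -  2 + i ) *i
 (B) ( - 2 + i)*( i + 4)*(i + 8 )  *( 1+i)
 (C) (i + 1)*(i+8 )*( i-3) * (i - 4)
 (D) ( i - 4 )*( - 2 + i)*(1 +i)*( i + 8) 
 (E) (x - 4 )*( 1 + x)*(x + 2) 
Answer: D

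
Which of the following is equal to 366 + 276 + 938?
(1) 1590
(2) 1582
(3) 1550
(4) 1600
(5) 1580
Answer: 5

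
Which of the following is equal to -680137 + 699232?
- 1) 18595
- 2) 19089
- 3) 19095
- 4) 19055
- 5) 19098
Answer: 3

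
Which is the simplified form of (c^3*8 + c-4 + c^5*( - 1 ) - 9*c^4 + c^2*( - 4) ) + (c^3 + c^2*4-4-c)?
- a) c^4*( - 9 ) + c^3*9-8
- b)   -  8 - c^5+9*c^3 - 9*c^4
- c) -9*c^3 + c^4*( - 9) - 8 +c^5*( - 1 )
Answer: b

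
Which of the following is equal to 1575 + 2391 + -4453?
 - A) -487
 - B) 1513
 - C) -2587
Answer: A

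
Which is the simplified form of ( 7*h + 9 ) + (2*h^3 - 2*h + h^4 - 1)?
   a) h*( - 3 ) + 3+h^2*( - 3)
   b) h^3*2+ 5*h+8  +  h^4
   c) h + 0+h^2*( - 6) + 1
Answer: b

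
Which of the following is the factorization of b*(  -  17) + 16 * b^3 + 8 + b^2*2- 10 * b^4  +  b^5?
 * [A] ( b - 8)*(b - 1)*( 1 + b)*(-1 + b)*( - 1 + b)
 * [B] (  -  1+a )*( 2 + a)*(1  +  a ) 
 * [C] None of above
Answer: A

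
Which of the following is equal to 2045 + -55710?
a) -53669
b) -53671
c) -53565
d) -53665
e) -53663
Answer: d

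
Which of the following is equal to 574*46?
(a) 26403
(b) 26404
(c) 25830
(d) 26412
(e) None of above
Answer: b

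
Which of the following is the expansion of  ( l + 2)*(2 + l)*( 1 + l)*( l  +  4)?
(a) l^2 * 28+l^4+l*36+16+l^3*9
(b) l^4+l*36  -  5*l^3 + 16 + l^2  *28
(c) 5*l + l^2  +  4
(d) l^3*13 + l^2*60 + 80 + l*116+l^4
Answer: a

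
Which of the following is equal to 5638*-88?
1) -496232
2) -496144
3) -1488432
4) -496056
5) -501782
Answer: 2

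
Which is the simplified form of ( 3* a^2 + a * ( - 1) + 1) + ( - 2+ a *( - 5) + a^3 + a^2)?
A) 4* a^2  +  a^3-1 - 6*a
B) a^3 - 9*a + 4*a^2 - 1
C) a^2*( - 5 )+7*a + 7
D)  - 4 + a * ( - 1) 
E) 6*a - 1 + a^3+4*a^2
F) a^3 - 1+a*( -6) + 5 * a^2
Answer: A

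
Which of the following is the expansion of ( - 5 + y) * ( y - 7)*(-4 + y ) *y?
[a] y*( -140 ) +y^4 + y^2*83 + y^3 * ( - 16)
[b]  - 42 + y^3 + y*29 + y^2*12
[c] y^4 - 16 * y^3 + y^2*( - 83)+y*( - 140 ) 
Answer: a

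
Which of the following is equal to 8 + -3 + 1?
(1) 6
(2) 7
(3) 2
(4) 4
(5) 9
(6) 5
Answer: 1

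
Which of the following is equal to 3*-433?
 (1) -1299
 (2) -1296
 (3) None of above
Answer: 1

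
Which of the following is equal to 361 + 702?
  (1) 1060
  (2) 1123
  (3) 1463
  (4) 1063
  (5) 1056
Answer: 4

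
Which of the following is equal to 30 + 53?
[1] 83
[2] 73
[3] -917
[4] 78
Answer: 1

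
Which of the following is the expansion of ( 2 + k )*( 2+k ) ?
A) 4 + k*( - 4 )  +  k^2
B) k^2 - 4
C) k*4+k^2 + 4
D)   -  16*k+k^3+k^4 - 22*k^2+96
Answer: C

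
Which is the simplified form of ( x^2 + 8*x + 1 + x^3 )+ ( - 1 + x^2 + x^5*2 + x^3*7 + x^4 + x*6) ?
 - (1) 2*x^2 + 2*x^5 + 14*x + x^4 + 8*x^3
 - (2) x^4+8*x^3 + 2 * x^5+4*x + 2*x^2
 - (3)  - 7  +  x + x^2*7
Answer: 1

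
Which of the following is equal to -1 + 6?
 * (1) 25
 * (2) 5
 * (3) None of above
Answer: 2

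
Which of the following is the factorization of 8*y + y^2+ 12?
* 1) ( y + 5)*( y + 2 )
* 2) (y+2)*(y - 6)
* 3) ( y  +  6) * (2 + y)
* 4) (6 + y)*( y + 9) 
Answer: 3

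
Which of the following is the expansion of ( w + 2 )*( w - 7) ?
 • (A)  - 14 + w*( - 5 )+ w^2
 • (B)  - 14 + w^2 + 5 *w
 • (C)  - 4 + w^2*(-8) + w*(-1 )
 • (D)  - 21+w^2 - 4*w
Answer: A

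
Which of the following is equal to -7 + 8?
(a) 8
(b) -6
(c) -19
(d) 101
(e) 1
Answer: e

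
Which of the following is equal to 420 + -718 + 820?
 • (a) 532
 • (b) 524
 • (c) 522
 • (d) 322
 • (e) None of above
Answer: c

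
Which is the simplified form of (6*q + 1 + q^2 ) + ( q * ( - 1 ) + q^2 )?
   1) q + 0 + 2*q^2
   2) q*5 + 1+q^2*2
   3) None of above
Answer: 2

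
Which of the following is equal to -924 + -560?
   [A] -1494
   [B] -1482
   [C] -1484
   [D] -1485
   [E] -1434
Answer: C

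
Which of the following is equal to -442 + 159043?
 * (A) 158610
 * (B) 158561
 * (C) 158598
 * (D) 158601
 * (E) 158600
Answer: D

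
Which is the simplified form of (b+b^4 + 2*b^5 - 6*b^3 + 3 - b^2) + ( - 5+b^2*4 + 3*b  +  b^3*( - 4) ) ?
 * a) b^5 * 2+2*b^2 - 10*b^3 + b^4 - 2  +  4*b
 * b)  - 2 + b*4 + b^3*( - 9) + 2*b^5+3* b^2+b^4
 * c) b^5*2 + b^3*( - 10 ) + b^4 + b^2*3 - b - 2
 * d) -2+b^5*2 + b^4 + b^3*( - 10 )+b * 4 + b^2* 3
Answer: d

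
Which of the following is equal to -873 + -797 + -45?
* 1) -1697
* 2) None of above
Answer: 2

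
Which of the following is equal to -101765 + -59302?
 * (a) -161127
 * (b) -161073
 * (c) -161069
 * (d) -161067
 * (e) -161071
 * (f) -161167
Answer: d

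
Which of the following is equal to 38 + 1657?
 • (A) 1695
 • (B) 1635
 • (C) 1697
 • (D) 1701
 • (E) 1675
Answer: A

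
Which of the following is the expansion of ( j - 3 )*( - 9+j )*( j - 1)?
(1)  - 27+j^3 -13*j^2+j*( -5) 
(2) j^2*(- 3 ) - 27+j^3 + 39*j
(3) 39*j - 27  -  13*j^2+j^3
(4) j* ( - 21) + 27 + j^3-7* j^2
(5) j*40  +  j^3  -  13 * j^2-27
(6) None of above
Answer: 3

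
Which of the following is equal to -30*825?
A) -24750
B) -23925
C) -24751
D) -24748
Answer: A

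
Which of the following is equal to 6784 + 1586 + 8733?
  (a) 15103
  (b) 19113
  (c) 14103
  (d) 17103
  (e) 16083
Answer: d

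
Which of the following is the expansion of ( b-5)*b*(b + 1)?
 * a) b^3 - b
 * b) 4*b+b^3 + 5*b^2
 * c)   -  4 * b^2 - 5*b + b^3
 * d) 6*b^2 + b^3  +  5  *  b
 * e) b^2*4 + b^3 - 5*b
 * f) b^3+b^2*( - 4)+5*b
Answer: c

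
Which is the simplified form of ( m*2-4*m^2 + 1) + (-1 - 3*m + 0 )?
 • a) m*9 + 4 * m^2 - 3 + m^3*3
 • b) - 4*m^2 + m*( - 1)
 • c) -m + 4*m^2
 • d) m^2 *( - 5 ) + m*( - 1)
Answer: b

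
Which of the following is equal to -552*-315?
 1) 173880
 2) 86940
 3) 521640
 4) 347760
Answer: 1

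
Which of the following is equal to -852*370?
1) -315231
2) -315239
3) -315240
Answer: 3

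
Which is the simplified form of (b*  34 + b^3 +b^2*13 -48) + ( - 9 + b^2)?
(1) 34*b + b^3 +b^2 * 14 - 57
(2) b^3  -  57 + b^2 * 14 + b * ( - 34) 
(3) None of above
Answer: 1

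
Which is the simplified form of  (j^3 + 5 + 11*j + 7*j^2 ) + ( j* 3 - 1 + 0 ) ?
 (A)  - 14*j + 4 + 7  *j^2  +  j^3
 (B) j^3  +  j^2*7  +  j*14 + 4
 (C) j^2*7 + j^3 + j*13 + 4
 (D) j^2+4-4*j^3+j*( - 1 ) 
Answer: B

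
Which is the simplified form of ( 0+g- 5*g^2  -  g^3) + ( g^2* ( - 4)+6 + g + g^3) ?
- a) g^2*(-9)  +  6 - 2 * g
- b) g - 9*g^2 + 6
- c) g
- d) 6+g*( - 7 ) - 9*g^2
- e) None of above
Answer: e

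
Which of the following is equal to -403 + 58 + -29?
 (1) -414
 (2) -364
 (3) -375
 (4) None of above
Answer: 4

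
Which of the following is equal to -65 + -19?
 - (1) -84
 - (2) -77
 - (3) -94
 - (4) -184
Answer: 1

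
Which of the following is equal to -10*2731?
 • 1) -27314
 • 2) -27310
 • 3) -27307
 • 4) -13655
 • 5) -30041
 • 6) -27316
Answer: 2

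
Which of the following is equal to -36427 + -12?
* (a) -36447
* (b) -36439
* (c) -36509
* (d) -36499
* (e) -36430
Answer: b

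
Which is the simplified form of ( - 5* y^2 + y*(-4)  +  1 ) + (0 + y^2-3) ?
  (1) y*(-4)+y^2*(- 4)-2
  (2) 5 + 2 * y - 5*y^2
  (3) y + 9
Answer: 1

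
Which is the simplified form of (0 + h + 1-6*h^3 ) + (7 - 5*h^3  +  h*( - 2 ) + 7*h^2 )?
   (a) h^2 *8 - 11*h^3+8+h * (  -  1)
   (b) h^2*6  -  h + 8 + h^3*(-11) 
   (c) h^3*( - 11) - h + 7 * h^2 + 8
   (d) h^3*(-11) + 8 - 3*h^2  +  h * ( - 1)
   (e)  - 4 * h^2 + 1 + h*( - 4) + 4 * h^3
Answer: c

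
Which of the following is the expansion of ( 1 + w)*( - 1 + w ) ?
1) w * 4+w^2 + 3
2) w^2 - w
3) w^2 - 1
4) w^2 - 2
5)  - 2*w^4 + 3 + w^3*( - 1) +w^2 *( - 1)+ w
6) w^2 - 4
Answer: 3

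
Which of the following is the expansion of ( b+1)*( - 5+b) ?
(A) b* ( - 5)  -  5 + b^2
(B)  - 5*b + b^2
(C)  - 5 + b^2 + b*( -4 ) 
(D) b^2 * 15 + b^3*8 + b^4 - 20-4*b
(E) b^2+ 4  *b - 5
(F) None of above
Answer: C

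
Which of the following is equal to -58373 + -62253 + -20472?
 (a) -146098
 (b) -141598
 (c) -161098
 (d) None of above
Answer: d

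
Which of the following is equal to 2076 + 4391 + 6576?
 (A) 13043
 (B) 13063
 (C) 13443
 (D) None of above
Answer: A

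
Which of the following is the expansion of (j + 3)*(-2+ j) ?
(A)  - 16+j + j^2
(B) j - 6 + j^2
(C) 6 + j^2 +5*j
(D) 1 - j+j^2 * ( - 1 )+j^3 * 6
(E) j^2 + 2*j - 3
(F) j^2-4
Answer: B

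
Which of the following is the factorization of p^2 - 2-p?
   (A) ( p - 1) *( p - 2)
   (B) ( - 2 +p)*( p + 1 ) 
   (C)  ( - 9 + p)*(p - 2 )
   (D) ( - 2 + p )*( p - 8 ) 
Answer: B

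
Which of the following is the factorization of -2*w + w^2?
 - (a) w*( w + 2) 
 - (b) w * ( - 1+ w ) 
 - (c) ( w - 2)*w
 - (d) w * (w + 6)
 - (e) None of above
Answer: c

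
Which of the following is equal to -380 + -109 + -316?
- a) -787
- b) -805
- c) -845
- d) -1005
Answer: b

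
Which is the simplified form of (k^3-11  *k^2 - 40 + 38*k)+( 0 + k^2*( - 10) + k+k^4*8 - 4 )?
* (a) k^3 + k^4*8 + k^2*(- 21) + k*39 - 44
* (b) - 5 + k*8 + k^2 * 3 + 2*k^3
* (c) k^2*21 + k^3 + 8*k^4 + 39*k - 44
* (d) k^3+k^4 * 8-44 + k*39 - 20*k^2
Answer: a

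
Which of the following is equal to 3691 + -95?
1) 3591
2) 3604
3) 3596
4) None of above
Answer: 3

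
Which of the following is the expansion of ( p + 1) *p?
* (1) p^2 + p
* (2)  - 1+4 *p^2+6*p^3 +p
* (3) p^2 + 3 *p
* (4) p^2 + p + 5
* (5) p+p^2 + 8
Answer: 1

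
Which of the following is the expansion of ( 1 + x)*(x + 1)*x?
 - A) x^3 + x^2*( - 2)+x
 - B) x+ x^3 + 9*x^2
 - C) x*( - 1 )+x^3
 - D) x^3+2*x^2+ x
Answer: D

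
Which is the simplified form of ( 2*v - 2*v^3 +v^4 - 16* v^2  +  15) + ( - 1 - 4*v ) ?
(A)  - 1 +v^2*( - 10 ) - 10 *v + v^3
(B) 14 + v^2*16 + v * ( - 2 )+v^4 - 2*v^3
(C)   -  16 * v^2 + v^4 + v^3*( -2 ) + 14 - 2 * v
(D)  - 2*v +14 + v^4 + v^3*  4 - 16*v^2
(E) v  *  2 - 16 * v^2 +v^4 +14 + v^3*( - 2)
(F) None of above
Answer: C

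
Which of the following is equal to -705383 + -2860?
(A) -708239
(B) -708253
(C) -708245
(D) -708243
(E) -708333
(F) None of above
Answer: D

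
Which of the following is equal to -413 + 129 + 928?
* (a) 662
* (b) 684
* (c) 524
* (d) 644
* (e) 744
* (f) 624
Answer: d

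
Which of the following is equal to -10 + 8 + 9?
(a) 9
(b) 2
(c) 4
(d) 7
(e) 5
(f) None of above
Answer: d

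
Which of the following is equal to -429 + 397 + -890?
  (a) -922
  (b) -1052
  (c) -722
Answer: a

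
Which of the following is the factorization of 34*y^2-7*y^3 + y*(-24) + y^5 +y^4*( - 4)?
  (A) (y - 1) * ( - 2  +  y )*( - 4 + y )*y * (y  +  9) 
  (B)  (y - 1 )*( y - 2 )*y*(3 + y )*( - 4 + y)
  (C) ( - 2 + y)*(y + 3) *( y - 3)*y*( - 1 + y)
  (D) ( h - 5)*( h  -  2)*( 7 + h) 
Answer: B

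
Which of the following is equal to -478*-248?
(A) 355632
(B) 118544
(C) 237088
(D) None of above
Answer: B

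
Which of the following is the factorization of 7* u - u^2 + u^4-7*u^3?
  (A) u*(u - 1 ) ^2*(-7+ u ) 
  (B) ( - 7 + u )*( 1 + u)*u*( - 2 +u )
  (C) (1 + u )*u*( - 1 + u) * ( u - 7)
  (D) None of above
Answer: C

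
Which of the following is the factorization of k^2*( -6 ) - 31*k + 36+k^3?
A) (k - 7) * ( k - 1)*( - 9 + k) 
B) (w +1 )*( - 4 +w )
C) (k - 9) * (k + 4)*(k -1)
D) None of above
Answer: C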